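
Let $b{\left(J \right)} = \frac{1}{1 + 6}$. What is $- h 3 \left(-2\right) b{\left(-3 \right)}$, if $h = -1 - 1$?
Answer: $- \frac{12}{7} \approx -1.7143$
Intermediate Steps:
$h = -2$
$b{\left(J \right)} = \frac{1}{7}$
$- h 3 \left(-2\right) b{\left(-3 \right)} = - \left(-2\right) 3 \left(-2\right) \frac{1}{7} = - \left(-6\right) \left(-2\right) \frac{1}{7} = \left(-1\right) 12 \cdot \frac{1}{7} = \left(-12\right) \frac{1}{7} = - \frac{12}{7}$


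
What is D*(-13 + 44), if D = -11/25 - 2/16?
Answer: -3503/200 ≈ -17.515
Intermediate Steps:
D = -113/200 (D = -11*1/25 - 2*1/16 = -11/25 - 1/8 = -113/200 ≈ -0.56500)
D*(-13 + 44) = -113*(-13 + 44)/200 = -113/200*31 = -3503/200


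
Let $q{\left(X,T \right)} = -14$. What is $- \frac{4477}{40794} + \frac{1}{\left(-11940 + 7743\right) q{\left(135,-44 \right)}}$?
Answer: $- \frac{7306077}{66582607} \approx -0.10973$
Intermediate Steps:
$- \frac{4477}{40794} + \frac{1}{\left(-11940 + 7743\right) q{\left(135,-44 \right)}} = - \frac{4477}{40794} + \frac{1}{\left(-11940 + 7743\right) \left(-14\right)} = \left(-4477\right) \frac{1}{40794} + \frac{1}{-4197} \left(- \frac{1}{14}\right) = - \frac{4477}{40794} - - \frac{1}{58758} = - \frac{4477}{40794} + \frac{1}{58758} = - \frac{7306077}{66582607}$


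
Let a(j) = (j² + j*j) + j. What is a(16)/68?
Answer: 132/17 ≈ 7.7647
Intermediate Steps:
a(j) = j + 2*j² (a(j) = (j² + j²) + j = 2*j² + j = j + 2*j²)
a(16)/68 = (16*(1 + 2*16))/68 = (16*(1 + 32))/68 = (16*33)/68 = (1/68)*528 = 132/17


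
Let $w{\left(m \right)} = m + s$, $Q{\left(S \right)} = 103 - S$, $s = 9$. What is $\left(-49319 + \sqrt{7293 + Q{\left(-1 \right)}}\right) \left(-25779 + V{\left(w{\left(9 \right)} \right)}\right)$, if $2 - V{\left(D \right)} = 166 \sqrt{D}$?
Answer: $\left(25777 + 498 \sqrt{2}\right) \left(49319 - \sqrt{7397}\right) \approx 1.3038 \cdot 10^{9}$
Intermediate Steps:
$w{\left(m \right)} = 9 + m$ ($w{\left(m \right)} = m + 9 = 9 + m$)
$V{\left(D \right)} = 2 - 166 \sqrt{D}$
$\left(-49319 + \sqrt{7293 + Q{\left(-1 \right)}}\right) \left(-25779 + V{\left(w{\left(9 \right)} \right)}\right) = \left(-49319 + \sqrt{7293 + \left(103 - -1\right)}\right) \left(-25779 + \left(2 - 166 \sqrt{9 + 9}\right)\right) = \left(-49319 + \sqrt{7293 + \left(103 + 1\right)}\right) \left(-25779 + \left(2 - 166 \sqrt{18}\right)\right) = \left(-49319 + \sqrt{7293 + 104}\right) \left(-25779 + \left(2 - 166 \cdot 3 \sqrt{2}\right)\right) = \left(-49319 + \sqrt{7397}\right) \left(-25779 + \left(2 - 498 \sqrt{2}\right)\right) = \left(-49319 + \sqrt{7397}\right) \left(-25777 - 498 \sqrt{2}\right)$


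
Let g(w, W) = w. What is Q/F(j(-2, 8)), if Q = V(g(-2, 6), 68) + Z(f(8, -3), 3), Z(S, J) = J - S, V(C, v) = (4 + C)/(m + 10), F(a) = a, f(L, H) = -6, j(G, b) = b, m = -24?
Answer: 31/28 ≈ 1.1071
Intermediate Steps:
V(C, v) = -2/7 - C/14 (V(C, v) = (4 + C)/(-24 + 10) = (4 + C)/(-14) = (4 + C)*(-1/14) = -2/7 - C/14)
Q = 62/7 (Q = (-2/7 - 1/14*(-2)) + (3 - 1*(-6)) = (-2/7 + 1/7) + (3 + 6) = -1/7 + 9 = 62/7 ≈ 8.8571)
Q/F(j(-2, 8)) = (62/7)/8 = (62/7)*(1/8) = 31/28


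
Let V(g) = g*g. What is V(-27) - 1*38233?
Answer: -37504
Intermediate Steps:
V(g) = g**2
V(-27) - 1*38233 = (-27)**2 - 1*38233 = 729 - 38233 = -37504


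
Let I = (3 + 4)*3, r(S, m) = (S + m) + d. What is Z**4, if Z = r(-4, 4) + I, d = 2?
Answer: 279841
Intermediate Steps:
r(S, m) = 2 + S + m (r(S, m) = (S + m) + 2 = 2 + S + m)
I = 21 (I = 7*3 = 21)
Z = 23 (Z = (2 - 4 + 4) + 21 = 2 + 21 = 23)
Z**4 = 23**4 = 279841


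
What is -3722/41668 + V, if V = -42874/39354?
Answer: -483237355/409950618 ≈ -1.1788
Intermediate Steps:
V = -21437/19677 (V = -42874*1/39354 = -21437/19677 ≈ -1.0894)
-3722/41668 + V = -3722/41668 - 21437/19677 = -3722*1/41668 - 21437/19677 = -1861/20834 - 21437/19677 = -483237355/409950618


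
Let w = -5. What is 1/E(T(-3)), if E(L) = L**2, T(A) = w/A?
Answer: 9/25 ≈ 0.36000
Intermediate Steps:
T(A) = -5/A
1/E(T(-3)) = 1/((-5/(-3))**2) = 1/((-5*(-1/3))**2) = 1/((5/3)**2) = 1/(25/9) = 9/25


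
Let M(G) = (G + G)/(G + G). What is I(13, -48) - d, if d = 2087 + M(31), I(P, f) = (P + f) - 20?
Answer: -2143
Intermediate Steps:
M(G) = 1 (M(G) = (2*G)/((2*G)) = (2*G)*(1/(2*G)) = 1)
I(P, f) = -20 + P + f
d = 2088 (d = 2087 + 1 = 2088)
I(13, -48) - d = (-20 + 13 - 48) - 1*2088 = -55 - 2088 = -2143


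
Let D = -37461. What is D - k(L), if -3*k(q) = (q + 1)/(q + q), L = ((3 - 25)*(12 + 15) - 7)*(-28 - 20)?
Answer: -6484020719/173088 ≈ -37461.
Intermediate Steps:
L = 28848 (L = (-22*27 - 7)*(-48) = (-594 - 7)*(-48) = -601*(-48) = 28848)
k(q) = -(1 + q)/(6*q) (k(q) = -(q + 1)/(3*(q + q)) = -(1 + q)/(3*(2*q)) = -(1 + q)*1/(2*q)/3 = -(1 + q)/(6*q))
D - k(L) = -37461 - (-1 - 1*28848)/(6*28848) = -37461 - (-1 - 28848)/(6*28848) = -37461 - (-28849)/(6*28848) = -37461 - 1*(-28849/173088) = -37461 + 28849/173088 = -6484020719/173088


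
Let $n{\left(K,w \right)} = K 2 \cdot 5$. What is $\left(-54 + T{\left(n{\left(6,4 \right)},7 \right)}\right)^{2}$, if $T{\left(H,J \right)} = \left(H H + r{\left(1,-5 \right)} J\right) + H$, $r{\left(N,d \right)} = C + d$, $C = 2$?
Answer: $12852225$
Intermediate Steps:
$r{\left(N,d \right)} = 2 + d$
$n{\left(K,w \right)} = 10 K$ ($n{\left(K,w \right)} = 2 K 5 = 10 K$)
$T{\left(H,J \right)} = H + H^{2} - 3 J$ ($T{\left(H,J \right)} = \left(H H + \left(2 - 5\right) J\right) + H = \left(H^{2} - 3 J\right) + H = H + H^{2} - 3 J$)
$\left(-54 + T{\left(n{\left(6,4 \right)},7 \right)}\right)^{2} = \left(-54 + \left(10 \cdot 6 + \left(10 \cdot 6\right)^{2} - 21\right)\right)^{2} = \left(-54 + \left(60 + 60^{2} - 21\right)\right)^{2} = \left(-54 + \left(60 + 3600 - 21\right)\right)^{2} = \left(-54 + 3639\right)^{2} = 3585^{2} = 12852225$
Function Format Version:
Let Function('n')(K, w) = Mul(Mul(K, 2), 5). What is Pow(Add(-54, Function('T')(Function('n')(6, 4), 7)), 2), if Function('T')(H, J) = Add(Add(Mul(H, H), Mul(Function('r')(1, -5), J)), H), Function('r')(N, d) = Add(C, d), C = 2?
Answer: 12852225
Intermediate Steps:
Function('r')(N, d) = Add(2, d)
Function('n')(K, w) = Mul(10, K) (Function('n')(K, w) = Mul(Mul(2, K), 5) = Mul(10, K))
Function('T')(H, J) = Add(H, Pow(H, 2), Mul(-3, J)) (Function('T')(H, J) = Add(Add(Mul(H, H), Mul(Add(2, -5), J)), H) = Add(Add(Pow(H, 2), Mul(-3, J)), H) = Add(H, Pow(H, 2), Mul(-3, J)))
Pow(Add(-54, Function('T')(Function('n')(6, 4), 7)), 2) = Pow(Add(-54, Add(Mul(10, 6), Pow(Mul(10, 6), 2), Mul(-3, 7))), 2) = Pow(Add(-54, Add(60, Pow(60, 2), -21)), 2) = Pow(Add(-54, Add(60, 3600, -21)), 2) = Pow(Add(-54, 3639), 2) = Pow(3585, 2) = 12852225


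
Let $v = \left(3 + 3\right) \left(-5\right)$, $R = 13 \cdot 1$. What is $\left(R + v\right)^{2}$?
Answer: $289$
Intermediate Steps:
$R = 13$
$v = -30$ ($v = 6 \left(-5\right) = -30$)
$\left(R + v\right)^{2} = \left(13 - 30\right)^{2} = \left(-17\right)^{2} = 289$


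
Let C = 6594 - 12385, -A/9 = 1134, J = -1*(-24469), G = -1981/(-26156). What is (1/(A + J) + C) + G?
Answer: -2160379713989/373063028 ≈ -5790.9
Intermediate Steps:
G = 1981/26156 (G = -1981*(-1/26156) = 1981/26156 ≈ 0.075738)
J = 24469
A = -10206 (A = -9*1134 = -10206)
C = -5791
(1/(A + J) + C) + G = (1/(-10206 + 24469) - 5791) + 1981/26156 = (1/14263 - 5791) + 1981/26156 = -82597032/14263 + 1981/26156 = -2160379713989/373063028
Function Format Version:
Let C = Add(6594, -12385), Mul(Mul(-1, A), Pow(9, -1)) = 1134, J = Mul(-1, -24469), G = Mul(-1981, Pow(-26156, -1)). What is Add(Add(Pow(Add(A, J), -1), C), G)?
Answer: Rational(-2160379713989, 373063028) ≈ -5790.9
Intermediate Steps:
G = Rational(1981, 26156) (G = Mul(-1981, Rational(-1, 26156)) = Rational(1981, 26156) ≈ 0.075738)
J = 24469
A = -10206 (A = Mul(-9, 1134) = -10206)
C = -5791
Add(Add(Pow(Add(A, J), -1), C), G) = Add(Add(Pow(Add(-10206, 24469), -1), -5791), Rational(1981, 26156)) = Add(Add(Pow(14263, -1), -5791), Rational(1981, 26156)) = Add(Add(Rational(1, 14263), -5791), Rational(1981, 26156)) = Add(Rational(-82597032, 14263), Rational(1981, 26156)) = Rational(-2160379713989, 373063028)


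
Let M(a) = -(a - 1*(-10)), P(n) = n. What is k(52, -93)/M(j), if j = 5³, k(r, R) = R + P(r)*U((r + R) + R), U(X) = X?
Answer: 7061/135 ≈ 52.304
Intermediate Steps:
k(r, R) = R + r*(r + 2*R) (k(r, R) = R + r*((r + R) + R) = R + r*((R + r) + R) = R + r*(r + 2*R))
j = 125
M(a) = -10 - a (M(a) = -(a + 10) = -(10 + a) = -10 - a)
k(52, -93)/M(j) = (-93 + 52*(52 + 2*(-93)))/(-10 - 1*125) = (-93 + 52*(52 - 186))/(-10 - 125) = (-93 + 52*(-134))/(-135) = (-93 - 6968)*(-1/135) = -7061*(-1/135) = 7061/135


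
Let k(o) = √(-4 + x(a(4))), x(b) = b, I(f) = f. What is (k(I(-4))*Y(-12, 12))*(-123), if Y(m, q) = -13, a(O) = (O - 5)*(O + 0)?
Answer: 3198*I*√2 ≈ 4522.7*I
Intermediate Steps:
a(O) = O*(-5 + O) (a(O) = (-5 + O)*O = O*(-5 + O))
k(o) = 2*I*√2 (k(o) = √(-4 + 4*(-5 + 4)) = √(-4 + 4*(-1)) = √(-4 - 4) = √(-8) = 2*I*√2)
(k(I(-4))*Y(-12, 12))*(-123) = ((2*I*√2)*(-13))*(-123) = -26*I*√2*(-123) = 3198*I*√2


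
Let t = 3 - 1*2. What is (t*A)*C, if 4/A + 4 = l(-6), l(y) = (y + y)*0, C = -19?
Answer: 19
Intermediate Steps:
t = 1 (t = 3 - 2 = 1)
l(y) = 0 (l(y) = (2*y)*0 = 0)
A = -1 (A = 4/(-4 + 0) = 4/(-4) = 4*(-1/4) = -1)
(t*A)*C = (1*(-1))*(-19) = -1*(-19) = 19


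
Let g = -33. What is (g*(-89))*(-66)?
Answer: -193842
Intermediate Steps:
(g*(-89))*(-66) = -33*(-89)*(-66) = 2937*(-66) = -193842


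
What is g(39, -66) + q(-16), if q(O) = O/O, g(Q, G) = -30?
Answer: -29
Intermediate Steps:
q(O) = 1
g(39, -66) + q(-16) = -30 + 1 = -29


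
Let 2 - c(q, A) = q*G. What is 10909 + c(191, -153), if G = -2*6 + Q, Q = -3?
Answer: 13776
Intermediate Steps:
G = -15 (G = -2*6 - 3 = -12 - 3 = -15)
c(q, A) = 2 + 15*q (c(q, A) = 2 - q*(-15) = 2 - (-15)*q = 2 + 15*q)
10909 + c(191, -153) = 10909 + (2 + 15*191) = 10909 + (2 + 2865) = 10909 + 2867 = 13776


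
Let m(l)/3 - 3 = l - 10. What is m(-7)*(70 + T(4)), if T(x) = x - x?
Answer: -2940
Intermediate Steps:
T(x) = 0
m(l) = -21 + 3*l (m(l) = 9 + 3*(l - 10) = 9 + 3*(-10 + l) = 9 + (-30 + 3*l) = -21 + 3*l)
m(-7)*(70 + T(4)) = (-21 + 3*(-7))*(70 + 0) = (-21 - 21)*70 = -42*70 = -2940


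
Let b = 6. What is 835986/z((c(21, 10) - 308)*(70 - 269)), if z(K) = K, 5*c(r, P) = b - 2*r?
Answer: 2089965/156812 ≈ 13.328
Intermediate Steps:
c(r, P) = 6/5 - 2*r/5 (c(r, P) = (6 - 2*r)/5 = 6/5 - 2*r/5)
835986/z((c(21, 10) - 308)*(70 - 269)) = 835986/((((6/5 - ⅖*21) - 308)*(70 - 269))) = 835986/((((6/5 - 42/5) - 308)*(-199))) = 835986/(((-36/5 - 308)*(-199))) = 835986/((-1576/5*(-199))) = 835986/(313624/5) = 835986*(5/313624) = 2089965/156812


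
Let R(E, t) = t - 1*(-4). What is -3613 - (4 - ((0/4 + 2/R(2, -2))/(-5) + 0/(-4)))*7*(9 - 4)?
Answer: -3760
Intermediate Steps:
R(E, t) = 4 + t (R(E, t) = t + 4 = 4 + t)
-3613 - (4 - ((0/4 + 2/R(2, -2))/(-5) + 0/(-4)))*7*(9 - 4) = -3613 - (4 - ((0/4 + 2/(4 - 2))/(-5) + 0/(-4)))*7*(9 - 4) = -3613 - (4 - ((0*(¼) + 2/2)*(-⅕) + 0*(-¼)))*7*5 = -3613 - (4 - ((0 + 2*(½))*(-⅕) + 0))*7*5 = -3613 - (4 - ((0 + 1)*(-⅕) + 0))*7*5 = -3613 - (4 - (1*(-⅕) + 0))*7*5 = -3613 - (4 - (-⅕ + 0))*7*5 = -3613 - (4 - 1*(-⅕))*7*5 = -3613 - (4 + ⅕)*7*5 = -3613 - (21/5)*7*5 = -3613 - 147*5/5 = -3613 - 1*147 = -3613 - 147 = -3760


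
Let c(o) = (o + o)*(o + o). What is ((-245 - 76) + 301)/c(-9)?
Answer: -5/81 ≈ -0.061728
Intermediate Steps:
c(o) = 4*o² (c(o) = (2*o)*(2*o) = 4*o²)
((-245 - 76) + 301)/c(-9) = ((-245 - 76) + 301)/((4*(-9)²)) = (-321 + 301)/((4*81)) = -20/324 = -20*1/324 = -5/81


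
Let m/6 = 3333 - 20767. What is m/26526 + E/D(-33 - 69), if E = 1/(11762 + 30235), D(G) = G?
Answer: -74681925617/18938211174 ≈ -3.9435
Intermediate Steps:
m = -104604 (m = 6*(3333 - 20767) = 6*(-17434) = -104604)
E = 1/41997 ≈ 2.3811e-5
m/26526 + E/D(-33 - 69) = -104604/26526 + 1/(41997*(-33 - 69)) = -104604*1/26526 + (1/41997)/(-102) = -17434/4421 + (1/41997)*(-1/102) = -17434/4421 - 1/4283694 = -74681925617/18938211174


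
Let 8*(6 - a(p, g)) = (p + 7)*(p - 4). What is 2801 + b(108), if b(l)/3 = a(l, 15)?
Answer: -1666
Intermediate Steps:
a(p, g) = 6 - (-4 + p)*(7 + p)/8 (a(p, g) = 6 - (p + 7)*(p - 4)/8 = 6 - (7 + p)*(-4 + p)/8 = 6 - (-4 + p)*(7 + p)/8)
b(l) = 57/2 - 9*l/8 - 3*l**2/8 (b(l) = 3*(19/2 - 3*l/8 - l**2/8) = 57/2 - 9*l/8 - 3*l**2/8)
2801 + b(108) = 2801 + (57/2 - 9/8*108 - 3/8*108**2) = 2801 + (57/2 - 243/2 - 3/8*11664) = 2801 + (57/2 - 243/2 - 4374) = 2801 - 4467 = -1666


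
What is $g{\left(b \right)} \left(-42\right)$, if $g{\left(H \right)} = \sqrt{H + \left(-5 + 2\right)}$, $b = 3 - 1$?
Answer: $- 42 i \approx - 42.0 i$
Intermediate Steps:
$b = 2$ ($b = 3 - 1 = 2$)
$g{\left(H \right)} = \sqrt{-3 + H}$ ($g{\left(H \right)} = \sqrt{H - 3} = \sqrt{-3 + H}$)
$g{\left(b \right)} \left(-42\right) = \sqrt{-3 + 2} \left(-42\right) = \sqrt{-1} \left(-42\right) = i \left(-42\right) = - 42 i$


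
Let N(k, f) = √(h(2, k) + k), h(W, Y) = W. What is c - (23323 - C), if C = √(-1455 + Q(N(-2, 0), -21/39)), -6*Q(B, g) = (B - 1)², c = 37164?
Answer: 13841 + I*√52386/6 ≈ 13841.0 + 38.147*I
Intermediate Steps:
N(k, f) = √(2 + k)
Q(B, g) = -(-1 + B)²/6 (Q(B, g) = -(B - 1)²/6 = -(-1 + B)²/6)
C = I*√52386/6 (C = √(-1455 - (-1 + √(2 - 2))²/6) = √(-1455 - (-1 + √0)²/6) = √(-1455 - (-1 + 0)²/6) = √(-1455 - ⅙*(-1)²) = √(-1455 - ⅙*1) = √(-1455 - ⅙) = √(-8731/6) = I*√52386/6 ≈ 38.147*I)
c - (23323 - C) = 37164 - (23323 - I*√52386/6) = 37164 + (-23323 + I*√52386/6) = 13841 + I*√52386/6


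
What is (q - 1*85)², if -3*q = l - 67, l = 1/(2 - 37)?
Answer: 4809249/1225 ≈ 3925.9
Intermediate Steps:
l = -1/35 (l = 1/(-35) = -1/35 ≈ -0.028571)
q = 782/35 (q = -(-1/35 - 67)/3 = -⅓*(-2346/35) = 782/35 ≈ 22.343)
(q - 1*85)² = (782/35 - 1*85)² = (782/35 - 85)² = (-2193/35)² = 4809249/1225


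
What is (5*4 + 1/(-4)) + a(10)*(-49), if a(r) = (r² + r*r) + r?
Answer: -41081/4 ≈ -10270.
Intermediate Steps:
a(r) = r + 2*r² (a(r) = (r² + r²) + r = 2*r² + r = r + 2*r²)
(5*4 + 1/(-4)) + a(10)*(-49) = (5*4 + 1/(-4)) + (10*(1 + 2*10))*(-49) = (20 - ¼) + (10*(1 + 20))*(-49) = 79/4 + (10*21)*(-49) = 79/4 + 210*(-49) = 79/4 - 10290 = -41081/4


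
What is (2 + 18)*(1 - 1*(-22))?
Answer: 460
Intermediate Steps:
(2 + 18)*(1 - 1*(-22)) = 20*(1 + 22) = 20*23 = 460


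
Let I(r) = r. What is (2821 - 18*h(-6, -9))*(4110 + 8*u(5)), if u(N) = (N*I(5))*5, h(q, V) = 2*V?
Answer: 16070950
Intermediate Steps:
u(N) = 25*N (u(N) = (N*5)*5 = (5*N)*5 = 25*N)
(2821 - 18*h(-6, -9))*(4110 + 8*u(5)) = (2821 - 36*(-9))*(4110 + 8*(25*5)) = (2821 - 18*(-18))*(4110 + 8*125) = (2821 + 324)*(4110 + 1000) = 3145*5110 = 16070950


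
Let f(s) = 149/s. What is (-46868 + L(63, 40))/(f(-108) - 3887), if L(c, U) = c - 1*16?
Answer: 5056668/419945 ≈ 12.041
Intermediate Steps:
L(c, U) = -16 + c (L(c, U) = c - 16 = -16 + c)
(-46868 + L(63, 40))/(f(-108) - 3887) = (-46868 + (-16 + 63))/(149/(-108) - 3887) = (-46868 + 47)/(149*(-1/108) - 3887) = -46821/(-149/108 - 3887) = -46821/(-419945/108) = -46821*(-108/419945) = 5056668/419945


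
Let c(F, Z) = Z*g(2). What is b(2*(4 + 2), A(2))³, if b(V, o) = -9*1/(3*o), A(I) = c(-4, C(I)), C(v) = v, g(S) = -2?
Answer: 27/64 ≈ 0.42188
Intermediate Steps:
c(F, Z) = -2*Z (c(F, Z) = Z*(-2) = -2*Z)
A(I) = -2*I
b(V, o) = -3/o
b(2*(4 + 2), A(2))³ = (-3/((-2*2)))³ = (-3/(-4))³ = (-3*(-¼))³ = (¾)³ = 27/64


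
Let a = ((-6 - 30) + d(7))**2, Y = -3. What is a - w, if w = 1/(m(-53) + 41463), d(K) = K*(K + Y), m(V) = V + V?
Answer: 2646847/41357 ≈ 64.000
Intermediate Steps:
m(V) = 2*V
d(K) = K*(-3 + K) (d(K) = K*(K - 3) = K*(-3 + K))
w = 1/41357 (w = 1/(2*(-53) + 41463) = 1/(-106 + 41463) = 1/41357 ≈ 2.4180e-5)
a = 64 (a = ((-6 - 30) + 7*(-3 + 7))**2 = (-36 + 7*4)**2 = (-36 + 28)**2 = (-8)**2 = 64)
a - w = 64 - 1*1/41357 = 64 - 1/41357 = 2646847/41357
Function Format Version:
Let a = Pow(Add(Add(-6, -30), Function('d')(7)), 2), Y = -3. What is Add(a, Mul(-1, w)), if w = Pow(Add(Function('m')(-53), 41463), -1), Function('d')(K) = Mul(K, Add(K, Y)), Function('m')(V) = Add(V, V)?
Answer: Rational(2646847, 41357) ≈ 64.000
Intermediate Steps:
Function('m')(V) = Mul(2, V)
Function('d')(K) = Mul(K, Add(-3, K)) (Function('d')(K) = Mul(K, Add(K, -3)) = Mul(K, Add(-3, K)))
w = Rational(1, 41357) (w = Pow(Add(Mul(2, -53), 41463), -1) = Pow(Add(-106, 41463), -1) = Pow(41357, -1) = Rational(1, 41357) ≈ 2.4180e-5)
a = 64 (a = Pow(Add(Add(-6, -30), Mul(7, Add(-3, 7))), 2) = Pow(Add(-36, Mul(7, 4)), 2) = Pow(Add(-36, 28), 2) = Pow(-8, 2) = 64)
Add(a, Mul(-1, w)) = Add(64, Mul(-1, Rational(1, 41357))) = Add(64, Rational(-1, 41357)) = Rational(2646847, 41357)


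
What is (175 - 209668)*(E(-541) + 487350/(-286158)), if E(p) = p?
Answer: 5422336229034/47693 ≈ 1.1369e+8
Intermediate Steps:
(175 - 209668)*(E(-541) + 487350/(-286158)) = (175 - 209668)*(-541 + 487350/(-286158)) = -209493*(-541 + 487350*(-1/286158)) = -209493*(-541 - 81225/47693) = -209493*(-25883138/47693) = 5422336229034/47693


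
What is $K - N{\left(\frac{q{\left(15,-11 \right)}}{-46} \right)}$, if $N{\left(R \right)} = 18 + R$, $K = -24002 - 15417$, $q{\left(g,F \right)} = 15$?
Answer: $- \frac{1814087}{46} \approx -39437.0$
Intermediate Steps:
$K = -39419$ ($K = -24002 - 15417 = -39419$)
$K - N{\left(\frac{q{\left(15,-11 \right)}}{-46} \right)} = -39419 - \left(18 + \frac{15}{-46}\right) = -39419 - \left(18 + 15 \left(- \frac{1}{46}\right)\right) = -39419 - \left(18 - \frac{15}{46}\right) = -39419 - \frac{813}{46} = - \frac{1814087}{46}$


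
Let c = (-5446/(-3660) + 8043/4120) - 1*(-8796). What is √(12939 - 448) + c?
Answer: 1326885181/150792 + √12491 ≈ 8911.2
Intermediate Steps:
c = 1326885181/150792 (c = (-5446*(-1/3660) + 8043*(1/4120)) + 8796 = (2723/1830 + 8043/4120) + 8796 = 518749/150792 + 8796 = 1326885181/150792 ≈ 8799.4)
√(12939 - 448) + c = √(12939 - 448) + 1326885181/150792 = √12491 + 1326885181/150792 = 1326885181/150792 + √12491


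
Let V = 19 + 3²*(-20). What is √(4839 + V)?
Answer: √4678 ≈ 68.396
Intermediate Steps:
V = -161 (V = 19 + 9*(-20) = 19 - 180 = -161)
√(4839 + V) = √(4839 - 161) = √4678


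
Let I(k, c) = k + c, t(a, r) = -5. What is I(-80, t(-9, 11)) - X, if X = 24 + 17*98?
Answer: -1775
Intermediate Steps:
I(k, c) = c + k
X = 1690 (X = 24 + 1666 = 1690)
I(-80, t(-9, 11)) - X = (-5 - 80) - 1*1690 = -85 - 1690 = -1775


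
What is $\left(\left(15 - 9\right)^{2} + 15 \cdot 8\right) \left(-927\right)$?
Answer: $-144612$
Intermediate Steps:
$\left(\left(15 - 9\right)^{2} + 15 \cdot 8\right) \left(-927\right) = \left(6^{2} + 120\right) \left(-927\right) = \left(36 + 120\right) \left(-927\right) = 156 \left(-927\right) = -144612$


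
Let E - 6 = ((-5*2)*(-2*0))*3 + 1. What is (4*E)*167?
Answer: 4676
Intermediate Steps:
E = 7 (E = 6 + (((-5*2)*(-2*0))*3 + 1) = 6 + (-10*0*3 + 1) = 6 + (0*3 + 1) = 6 + (0 + 1) = 6 + 1 = 7)
(4*E)*167 = (4*7)*167 = 28*167 = 4676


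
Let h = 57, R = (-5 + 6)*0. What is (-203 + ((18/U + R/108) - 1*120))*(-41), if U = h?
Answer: 251371/19 ≈ 13230.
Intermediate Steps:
R = 0 (R = 1*0 = 0)
U = 57
(-203 + ((18/U + R/108) - 1*120))*(-41) = (-203 + ((18/57 + 0/108) - 1*120))*(-41) = (-203 + ((18*(1/57) + 0*(1/108)) - 120))*(-41) = (-203 + ((6/19 + 0) - 120))*(-41) = (-203 + (6/19 - 120))*(-41) = (-203 - 2274/19)*(-41) = -6131/19*(-41) = 251371/19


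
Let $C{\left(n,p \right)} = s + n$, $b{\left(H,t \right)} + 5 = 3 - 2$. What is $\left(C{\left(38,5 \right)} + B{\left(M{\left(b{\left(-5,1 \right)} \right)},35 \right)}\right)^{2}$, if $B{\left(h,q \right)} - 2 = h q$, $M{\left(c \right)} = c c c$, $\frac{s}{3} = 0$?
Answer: $4840000$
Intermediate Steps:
$s = 0$ ($s = 3 \cdot 0 = 0$)
$b{\left(H,t \right)} = -4$ ($b{\left(H,t \right)} = -5 + \left(3 - 2\right) = -5 + 1 = -4$)
$C{\left(n,p \right)} = n$ ($C{\left(n,p \right)} = 0 + n = n$)
$M{\left(c \right)} = c^{3}$ ($M{\left(c \right)} = c^{2} c = c^{3}$)
$B{\left(h,q \right)} = 2 + h q$
$\left(C{\left(38,5 \right)} + B{\left(M{\left(b{\left(-5,1 \right)} \right)},35 \right)}\right)^{2} = \left(38 + \left(2 + \left(-4\right)^{3} \cdot 35\right)\right)^{2} = \left(38 + \left(2 - 2240\right)\right)^{2} = \left(38 - 2238\right)^{2} = \left(-2200\right)^{2} = 4840000$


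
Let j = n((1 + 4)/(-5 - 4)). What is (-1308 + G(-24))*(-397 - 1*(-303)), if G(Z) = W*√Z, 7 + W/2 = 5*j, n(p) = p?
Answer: 122952 + 33088*I*√6/9 ≈ 1.2295e+5 + 9005.4*I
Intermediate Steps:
j = -5/9 (j = (1 + 4)/(-5 - 4) = 5/(-9) = 5*(-⅑) = -5/9 ≈ -0.55556)
W = -176/9 (W = -14 + 2*(5*(-5/9)) = -14 + 2*(-25/9) = -14 - 50/9 = -176/9 ≈ -19.556)
G(Z) = -176*√Z/9
(-1308 + G(-24))*(-397 - 1*(-303)) = (-1308 - 352*I*√6/9)*(-397 - 1*(-303)) = (-1308 - 352*I*√6/9)*(-397 + 303) = (-1308 - 352*I*√6/9)*(-94) = 122952 + 33088*I*√6/9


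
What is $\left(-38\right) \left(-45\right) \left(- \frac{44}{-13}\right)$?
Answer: $\frac{75240}{13} \approx 5787.7$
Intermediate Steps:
$\left(-38\right) \left(-45\right) \left(- \frac{44}{-13}\right) = 1710 \left(\left(-44\right) \left(- \frac{1}{13}\right)\right) = 1710 \cdot \frac{44}{13} = \frac{75240}{13}$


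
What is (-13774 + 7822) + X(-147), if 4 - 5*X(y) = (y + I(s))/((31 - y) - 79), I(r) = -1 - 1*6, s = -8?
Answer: -53558/9 ≈ -5950.9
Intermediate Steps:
I(r) = -7 (I(r) = -1 - 6 = -7)
X(y) = 4/5 - (-7 + y)/(5*(-48 - y)) (X(y) = 4/5 - (y - 7)/(5*((31 - y) - 79)) = 4/5 - (-7 + y)/(5*(-48 - y)))
(-13774 + 7822) + X(-147) = (-13774 + 7822) + (37 - 147)/(48 - 147) = -5952 - 110/(-99) = -5952 - 1/99*(-110) = -5952 + 10/9 = -53558/9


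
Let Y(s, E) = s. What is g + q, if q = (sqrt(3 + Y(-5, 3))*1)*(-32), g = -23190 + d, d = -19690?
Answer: -42880 - 32*I*sqrt(2) ≈ -42880.0 - 45.255*I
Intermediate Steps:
g = -42880 (g = -23190 - 19690 = -42880)
q = -32*I*sqrt(2) (q = (sqrt(3 - 5)*1)*(-32) = (sqrt(-2)*1)*(-32) = ((I*sqrt(2))*1)*(-32) = (I*sqrt(2))*(-32) = -32*I*sqrt(2) ≈ -45.255*I)
g + q = -42880 - 32*I*sqrt(2)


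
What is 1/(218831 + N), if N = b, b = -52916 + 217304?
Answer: 1/383219 ≈ 2.6095e-6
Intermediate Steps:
b = 164388
N = 164388
1/(218831 + N) = 1/(218831 + 164388) = 1/383219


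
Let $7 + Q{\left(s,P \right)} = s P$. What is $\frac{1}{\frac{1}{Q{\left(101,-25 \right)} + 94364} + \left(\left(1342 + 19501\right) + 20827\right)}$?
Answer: $\frac{91832}{3826639441} \approx 2.3998 \cdot 10^{-5}$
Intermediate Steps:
$Q{\left(s,P \right)} = -7 + P s$ ($Q{\left(s,P \right)} = -7 + s P = -7 + P s$)
$\frac{1}{\frac{1}{Q{\left(101,-25 \right)} + 94364} + \left(\left(1342 + 19501\right) + 20827\right)} = \frac{1}{\frac{1}{\left(-7 - 2525\right) + 94364} + \left(\left(1342 + 19501\right) + 20827\right)} = \frac{1}{\frac{1}{\left(-7 - 2525\right) + 94364} + \left(20843 + 20827\right)} = \frac{1}{\frac{1}{-2532 + 94364} + 41670} = \frac{1}{\frac{1}{91832} + 41670} = \frac{1}{\frac{3826639441}{91832}} = \frac{91832}{3826639441}$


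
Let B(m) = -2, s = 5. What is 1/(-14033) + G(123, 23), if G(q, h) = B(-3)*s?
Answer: -140331/14033 ≈ -10.000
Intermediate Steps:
G(q, h) = -10 (G(q, h) = -2*5 = -10)
1/(-14033) + G(123, 23) = 1/(-14033) - 10 = -1/14033 - 10 = -140331/14033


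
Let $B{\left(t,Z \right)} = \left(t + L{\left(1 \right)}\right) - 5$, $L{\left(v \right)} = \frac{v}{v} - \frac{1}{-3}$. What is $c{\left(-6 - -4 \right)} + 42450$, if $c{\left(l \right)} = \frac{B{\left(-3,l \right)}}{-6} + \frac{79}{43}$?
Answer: $\frac{16429291}{387} \approx 42453.0$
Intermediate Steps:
$L{\left(v \right)} = \frac{4}{3}$ ($L{\left(v \right)} = 1 - - \frac{1}{3} = 1 + \frac{1}{3} = \frac{4}{3}$)
$B{\left(t,Z \right)} = - \frac{11}{3} + t$ ($B{\left(t,Z \right)} = \left(t + \frac{4}{3}\right) - 5 = \left(\frac{4}{3} + t\right) - 5 = - \frac{11}{3} + t$)
$c{\left(l \right)} = \frac{1141}{387}$ ($c{\left(l \right)} = \frac{- \frac{11}{3} - 3}{-6} + \frac{79}{43} = \left(- \frac{20}{3}\right) \left(- \frac{1}{6}\right) + 79 \cdot \frac{1}{43} = \frac{10}{9} + \frac{79}{43} = \frac{1141}{387}$)
$c{\left(-6 - -4 \right)} + 42450 = \frac{1141}{387} + 42450 = \frac{16429291}{387}$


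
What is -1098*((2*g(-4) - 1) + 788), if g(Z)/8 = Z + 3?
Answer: -846558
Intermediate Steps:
g(Z) = 24 + 8*Z (g(Z) = 8*(Z + 3) = 8*(3 + Z) = 24 + 8*Z)
-1098*((2*g(-4) - 1) + 788) = -1098*((2*(24 + 8*(-4)) - 1) + 788) = -1098*((2*(24 - 32) - 1) + 788) = -1098*((2*(-8) - 1) + 788) = -1098*((-16 - 1) + 788) = -1098*(-17 + 788) = -1098*771 = -846558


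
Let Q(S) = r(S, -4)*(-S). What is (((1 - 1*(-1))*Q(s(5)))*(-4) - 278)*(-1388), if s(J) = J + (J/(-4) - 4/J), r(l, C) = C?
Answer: 2584456/5 ≈ 5.1689e+5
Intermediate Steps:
s(J) = -4/J + 3*J/4 (s(J) = J + (J*(-¼) - 4/J) = J + (-J/4 - 4/J) = J + (-4/J - J/4) = -4/J + 3*J/4)
Q(S) = 4*S (Q(S) = -(-4)*S = 4*S)
(((1 - 1*(-1))*Q(s(5)))*(-4) - 278)*(-1388) = (((1 - 1*(-1))*(4*(-4/5 + (¾)*5)))*(-4) - 278)*(-1388) = (((1 + 1)*(4*(-4*⅕ + 15/4)))*(-4) - 278)*(-1388) = ((2*(4*(-⅘ + 15/4)))*(-4) - 278)*(-1388) = ((2*(4*(59/20)))*(-4) - 278)*(-1388) = ((2*(59/5))*(-4) - 278)*(-1388) = ((118/5)*(-4) - 278)*(-1388) = (-472/5 - 278)*(-1388) = -1862/5*(-1388) = 2584456/5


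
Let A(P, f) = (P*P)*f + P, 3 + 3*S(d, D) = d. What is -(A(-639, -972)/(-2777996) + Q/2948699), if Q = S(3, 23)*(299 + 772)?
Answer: -9680211/67756 ≈ -142.87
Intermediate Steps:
S(d, D) = -1 + d/3
A(P, f) = P + f*P² (A(P, f) = P²*f + P = f*P² + P = P + f*P²)
Q = 0 (Q = (-1 + (⅓)*3)*(299 + 772) = (-1 + 1)*1071 = 0*1071 = 0)
-(A(-639, -972)/(-2777996) + Q/2948699) = -(-639*(1 - 639*(-972))/(-2777996) + 0/2948699) = -(-639*(1 + 621108)*(-1/2777996) + 0*(1/2948699)) = -(-639*621109*(-1/2777996) + 0) = -(-396888651*(-1/2777996) + 0) = -(9680211/67756 + 0) = -1*9680211/67756 = -9680211/67756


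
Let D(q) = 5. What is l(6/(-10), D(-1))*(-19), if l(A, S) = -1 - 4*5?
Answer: 399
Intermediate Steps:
l(A, S) = -21 (l(A, S) = -1 - 20 = -21)
l(6/(-10), D(-1))*(-19) = -21*(-19) = 399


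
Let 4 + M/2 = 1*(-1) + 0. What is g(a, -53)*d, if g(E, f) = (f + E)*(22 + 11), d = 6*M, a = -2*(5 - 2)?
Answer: 116820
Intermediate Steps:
M = -10 (M = -8 + 2*(1*(-1) + 0) = -8 + 2*(-1 + 0) = -8 + 2*(-1) = -8 - 2 = -10)
a = -6 (a = -2*3 = -6)
d = -60 (d = 6*(-10) = -60)
g(E, f) = 33*E + 33*f (g(E, f) = (E + f)*33 = 33*E + 33*f)
g(a, -53)*d = (33*(-6) + 33*(-53))*(-60) = (-198 - 1749)*(-60) = -1947*(-60) = 116820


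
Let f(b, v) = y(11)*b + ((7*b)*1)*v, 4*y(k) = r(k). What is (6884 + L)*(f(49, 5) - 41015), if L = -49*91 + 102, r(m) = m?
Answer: -395882347/4 ≈ -9.8971e+7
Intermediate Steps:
L = -4357 (L = -4459 + 102 = -4357)
y(k) = k/4
f(b, v) = 11*b/4 + 7*b*v (f(b, v) = ((¼)*11)*b + ((7*b)*1)*v = 11*b/4 + (7*b)*v = 11*b/4 + 7*b*v)
(6884 + L)*(f(49, 5) - 41015) = (6884 - 4357)*((¼)*49*(11 + 28*5) - 41015) = 2527*((¼)*49*(11 + 140) - 41015) = 2527*((¼)*49*151 - 41015) = 2527*(7399/4 - 41015) = 2527*(-156661/4) = -395882347/4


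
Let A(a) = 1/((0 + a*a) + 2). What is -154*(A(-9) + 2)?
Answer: -25718/83 ≈ -309.86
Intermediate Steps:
A(a) = 1/(2 + a²) (A(a) = 1/((0 + a²) + 2) = 1/(a² + 2) = 1/(2 + a²))
-154*(A(-9) + 2) = -154*(1/(2 + (-9)²) + 2) = -154*(1/(2 + 81) + 2) = -154*(1/83 + 2) = -154*167/83 = -25718/83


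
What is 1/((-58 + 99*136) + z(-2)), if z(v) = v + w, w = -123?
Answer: 1/13281 ≈ 7.5296e-5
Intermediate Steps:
z(v) = -123 + v (z(v) = v - 123 = -123 + v)
1/((-58 + 99*136) + z(-2)) = 1/((-58 + 99*136) + (-123 - 2)) = 1/((-58 + 13464) - 125) = 1/(13406 - 125) = 1/13281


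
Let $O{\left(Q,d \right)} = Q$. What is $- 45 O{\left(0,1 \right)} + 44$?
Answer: $44$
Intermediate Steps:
$- 45 O{\left(0,1 \right)} + 44 = \left(-45\right) 0 + 44 = 0 + 44 = 44$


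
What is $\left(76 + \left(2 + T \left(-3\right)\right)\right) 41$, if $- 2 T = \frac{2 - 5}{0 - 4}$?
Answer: $\frac{25953}{8} \approx 3244.1$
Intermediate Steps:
$T = - \frac{3}{8}$ ($T = - \frac{\left(2 - 5\right) \frac{1}{0 - 4}}{2} = - \frac{\left(-3\right) \frac{1}{-4}}{2} = - \frac{\left(-3\right) \left(- \frac{1}{4}\right)}{2} = \left(- \frac{1}{2}\right) \frac{3}{4} = - \frac{3}{8} \approx -0.375$)
$\left(76 + \left(2 + T \left(-3\right)\right)\right) 41 = \left(76 + \left(2 - - \frac{9}{8}\right)\right) 41 = \left(76 + \left(2 + \frac{9}{8}\right)\right) 41 = \left(76 + \frac{25}{8}\right) 41 = \frac{633}{8} \cdot 41 = \frac{25953}{8}$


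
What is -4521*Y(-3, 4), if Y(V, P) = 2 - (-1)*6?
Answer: -36168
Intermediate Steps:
Y(V, P) = 8 (Y(V, P) = 2 - 1*(-6) = 2 + 6 = 8)
-4521*Y(-3, 4) = -4521*8 = -36168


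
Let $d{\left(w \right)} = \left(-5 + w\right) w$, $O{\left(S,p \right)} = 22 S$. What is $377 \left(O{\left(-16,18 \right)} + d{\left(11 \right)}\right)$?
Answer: $-107822$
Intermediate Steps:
$d{\left(w \right)} = w \left(-5 + w\right)$
$377 \left(O{\left(-16,18 \right)} + d{\left(11 \right)}\right) = 377 \left(22 \left(-16\right) + 11 \left(-5 + 11\right)\right) = 377 \left(-352 + 11 \cdot 6\right) = 377 \left(-352 + 66\right) = 377 \left(-286\right) = -107822$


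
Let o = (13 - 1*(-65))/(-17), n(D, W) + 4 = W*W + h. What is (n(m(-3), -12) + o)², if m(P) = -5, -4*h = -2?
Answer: 21353641/1156 ≈ 18472.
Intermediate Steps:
h = ½ (h = -¼*(-2) = ½ ≈ 0.50000)
n(D, W) = -7/2 + W² (n(D, W) = -4 + (W*W + ½) = -4 + (W² + ½) = -4 + (½ + W²) = -7/2 + W²)
o = -78/17 (o = (13 + 65)*(-1/17) = 78*(-1/17) = -78/17 ≈ -4.5882)
(n(m(-3), -12) + o)² = ((-7/2 + (-12)²) - 78/17)² = ((-7/2 + 144) - 78/17)² = (281/2 - 78/17)² = (4621/34)² = 21353641/1156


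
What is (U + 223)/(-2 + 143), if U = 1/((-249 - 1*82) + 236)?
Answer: 21184/13395 ≈ 1.5815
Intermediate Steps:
U = -1/95 (U = 1/((-249 - 82) + 236) = 1/(-331 + 236) = 1/(-95) = -1/95 ≈ -0.010526)
(U + 223)/(-2 + 143) = (-1/95 + 223)/(-2 + 143) = (21184/95)/141 = (21184/95)*(1/141) = 21184/13395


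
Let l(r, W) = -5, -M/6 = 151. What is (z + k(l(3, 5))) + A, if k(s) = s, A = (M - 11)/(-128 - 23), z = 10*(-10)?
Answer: -14938/151 ≈ -98.927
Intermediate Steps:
M = -906 (M = -6*151 = -906)
z = -100
A = 917/151 (A = (-906 - 11)/(-128 - 23) = -917/(-151) = -917*(-1/151) = 917/151 ≈ 6.0728)
(z + k(l(3, 5))) + A = (-100 - 5) + 917/151 = -105 + 917/151 = -14938/151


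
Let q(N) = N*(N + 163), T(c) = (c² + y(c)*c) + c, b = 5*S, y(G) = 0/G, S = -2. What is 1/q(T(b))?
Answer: 1/22770 ≈ 4.3917e-5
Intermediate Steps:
y(G) = 0
b = -10 (b = 5*(-2) = -10)
T(c) = c + c² (T(c) = (c² + 0*c) + c = (c² + 0) + c = c² + c = c + c²)
q(N) = N*(163 + N)
1/q(T(b)) = 1/((-10*(1 - 10))*(163 - 10*(1 - 10))) = 1/((-10*(-9))*(163 - 10*(-9))) = 1/(90*(163 + 90)) = 1/(90*253) = 1/22770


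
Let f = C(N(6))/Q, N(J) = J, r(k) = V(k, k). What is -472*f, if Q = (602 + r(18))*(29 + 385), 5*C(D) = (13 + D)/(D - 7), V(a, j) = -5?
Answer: 4484/617895 ≈ 0.0072569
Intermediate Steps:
r(k) = -5
C(D) = (13 + D)/(5*(-7 + D)) (C(D) = ((13 + D)/(D - 7))/5 = ((13 + D)/(-7 + D))/5 = (13 + D)/(5*(-7 + D)))
Q = 247158 (Q = (602 - 5)*(29 + 385) = 597*414 = 247158)
f = -19/1235790 (f = ((13 + 6)/(5*(-7 + 6)))/247158 = ((1/5)*19/(-1))*(1/247158) = ((1/5)*(-1)*19)*(1/247158) = -19/5*1/247158 = -19/1235790 ≈ -1.5375e-5)
-472*f = -472*(-19/1235790) = 4484/617895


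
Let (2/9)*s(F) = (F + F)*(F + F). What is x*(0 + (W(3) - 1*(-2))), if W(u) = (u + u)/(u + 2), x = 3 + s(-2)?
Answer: 240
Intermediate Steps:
s(F) = 18*F² (s(F) = 9*((F + F)*(F + F))/2 = 9*((2*F)*(2*F))/2 = 9*(4*F²)/2 = 18*F²)
x = 75 (x = 3 + 18*(-2)² = 3 + 18*4 = 3 + 72 = 75)
W(u) = 2*u/(2 + u) (W(u) = (2*u)/(2 + u) = 2*u/(2 + u))
x*(0 + (W(3) - 1*(-2))) = 75*(0 + (2*3/(2 + 3) - 1*(-2))) = 75*(0 + (2*3/5 + 2)) = 75*(0 + (2*3*(⅕) + 2)) = 75*(0 + (6/5 + 2)) = 75*(0 + 16/5) = 75*(16/5) = 240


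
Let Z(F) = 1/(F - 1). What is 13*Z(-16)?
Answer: -13/17 ≈ -0.76471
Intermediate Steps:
Z(F) = 1/(-1 + F)
13*Z(-16) = 13/(-1 - 16) = 13/(-17) = 13*(-1/17) = -13/17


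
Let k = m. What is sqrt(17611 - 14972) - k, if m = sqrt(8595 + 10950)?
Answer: sqrt(2639) - sqrt(19545) ≈ -88.432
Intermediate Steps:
m = sqrt(19545) ≈ 139.80
k = sqrt(19545) ≈ 139.80
sqrt(17611 - 14972) - k = sqrt(17611 - 14972) - sqrt(19545) = sqrt(2639) - sqrt(19545)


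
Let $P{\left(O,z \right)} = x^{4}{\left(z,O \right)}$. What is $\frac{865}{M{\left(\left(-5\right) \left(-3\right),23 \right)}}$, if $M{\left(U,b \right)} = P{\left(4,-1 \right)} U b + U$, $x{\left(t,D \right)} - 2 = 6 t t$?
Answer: $\frac{173}{282627} \approx 0.00061211$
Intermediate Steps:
$x{\left(t,D \right)} = 2 + 6 t^{2}$ ($x{\left(t,D \right)} = 2 + 6 t t = 2 + 6 t^{2}$)
$P{\left(O,z \right)} = \left(2 + 6 z^{2}\right)^{4}$
$M{\left(U,b \right)} = U + 4096 U b$ ($M{\left(U,b \right)} = 16 \left(1 + 3 \left(-1\right)^{2}\right)^{4} U b + U = 16 \left(1 + 3 \cdot 1\right)^{4} U b + U = 16 \left(1 + 3\right)^{4} U b + U = 16 \cdot 4^{4} U b + U = 16 \cdot 256 U b + U = 4096 U b + U = U + 4096 U b$)
$\frac{865}{M{\left(\left(-5\right) \left(-3\right),23 \right)}} = \frac{865}{\left(-5\right) \left(-3\right) \left(1 + 4096 \cdot 23\right)} = \frac{865}{15 \left(1 + 94208\right)} = \frac{865}{15 \cdot 94209} = \frac{865}{1413135} = 865 \cdot \frac{1}{1413135} = \frac{173}{282627}$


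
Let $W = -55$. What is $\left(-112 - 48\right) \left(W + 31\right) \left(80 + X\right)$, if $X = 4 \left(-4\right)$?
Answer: $245760$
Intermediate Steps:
$X = -16$
$\left(-112 - 48\right) \left(W + 31\right) \left(80 + X\right) = \left(-112 - 48\right) \left(-55 + 31\right) \left(80 - 16\right) = - 160 \left(\left(-24\right) 64\right) = \left(-160\right) \left(-1536\right) = 245760$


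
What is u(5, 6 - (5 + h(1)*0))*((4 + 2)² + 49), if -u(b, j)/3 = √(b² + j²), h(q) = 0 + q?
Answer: -255*√26 ≈ -1300.3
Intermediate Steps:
h(q) = q
u(b, j) = -3*√(b² + j²)
u(5, 6 - (5 + h(1)*0))*((4 + 2)² + 49) = (-3*√(5² + (6 - (5 + 1*0))²))*((4 + 2)² + 49) = (-3*√(25 + (6 - (5 + 0))²))*(6² + 49) = (-3*√(25 + (6 - 1*5)²))*(36 + 49) = -3*√(25 + (6 - 5)²)*85 = -3*√(25 + 1²)*85 = -3*√(25 + 1)*85 = -3*√26*85 = -255*√26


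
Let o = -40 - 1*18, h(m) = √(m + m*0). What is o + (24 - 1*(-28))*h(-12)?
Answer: -58 + 104*I*√3 ≈ -58.0 + 180.13*I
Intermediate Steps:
h(m) = √m (h(m) = √(m + 0) = √m)
o = -58 (o = -40 - 18 = -58)
o + (24 - 1*(-28))*h(-12) = -58 + (24 - 1*(-28))*√(-12) = -58 + (24 + 28)*(2*I*√3) = -58 + 52*(2*I*√3) = -58 + 104*I*√3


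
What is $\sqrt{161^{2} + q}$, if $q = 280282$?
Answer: $\sqrt{306203} \approx 553.36$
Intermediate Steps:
$\sqrt{161^{2} + q} = \sqrt{161^{2} + 280282} = \sqrt{25921 + 280282} = \sqrt{306203}$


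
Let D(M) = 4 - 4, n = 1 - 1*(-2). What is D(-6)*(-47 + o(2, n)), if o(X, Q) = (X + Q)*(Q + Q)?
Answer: 0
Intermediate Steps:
n = 3 (n = 1 + 2 = 3)
o(X, Q) = 2*Q*(Q + X) (o(X, Q) = (Q + X)*(2*Q) = 2*Q*(Q + X))
D(M) = 0
D(-6)*(-47 + o(2, n)) = 0*(-47 + 2*3*(3 + 2)) = 0*(-47 + 2*3*5) = 0*(-47 + 30) = 0*(-17) = 0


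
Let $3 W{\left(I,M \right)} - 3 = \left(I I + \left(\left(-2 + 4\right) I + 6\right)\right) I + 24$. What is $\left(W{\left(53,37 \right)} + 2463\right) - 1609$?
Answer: $\frac{157402}{3} \approx 52467.0$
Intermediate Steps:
$W{\left(I,M \right)} = 9 + \frac{I \left(6 + I^{2} + 2 I\right)}{3}$ ($W{\left(I,M \right)} = 1 + \frac{\left(I I + \left(\left(-2 + 4\right) I + 6\right)\right) I + 24}{3} = 1 + \frac{\left(I^{2} + \left(2 I + 6\right)\right) I + 24}{3} = 1 + \frac{\left(I^{2} + \left(6 + 2 I\right)\right) I + 24}{3} = 1 + \frac{\left(6 + I^{2} + 2 I\right) I + 24}{3} = 1 + \frac{I \left(6 + I^{2} + 2 I\right) + 24}{3} = 1 + \frac{24 + I \left(6 + I^{2} + 2 I\right)}{3} = 1 + \left(8 + \frac{I \left(6 + I^{2} + 2 I\right)}{3}\right) = 9 + \frac{I \left(6 + I^{2} + 2 I\right)}{3}$)
$\left(W{\left(53,37 \right)} + 2463\right) - 1609 = \left(\left(9 + 2 \cdot 53 + \frac{53^{3}}{3} + \frac{2 \cdot 53^{2}}{3}\right) + 2463\right) - 1609 = \left(\left(9 + 106 + \frac{1}{3} \cdot 148877 + \frac{2}{3} \cdot 2809\right) + 2463\right) - 1609 = \left(\left(9 + 106 + \frac{148877}{3} + \frac{5618}{3}\right) + 2463\right) - 1609 = \left(\frac{154840}{3} + 2463\right) - 1609 = \frac{162229}{3} - 1609 = \frac{157402}{3}$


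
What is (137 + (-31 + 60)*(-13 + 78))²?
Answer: 4088484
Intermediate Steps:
(137 + (-31 + 60)*(-13 + 78))² = (137 + 29*65)² = (137 + 1885)² = 2022² = 4088484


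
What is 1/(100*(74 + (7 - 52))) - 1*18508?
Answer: -53673199/2900 ≈ -18508.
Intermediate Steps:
1/(100*(74 + (7 - 52))) - 1*18508 = 1/(100*(74 - 45)) - 18508 = 1/(100*29) - 18508 = 1/2900 - 18508 = -53673199/2900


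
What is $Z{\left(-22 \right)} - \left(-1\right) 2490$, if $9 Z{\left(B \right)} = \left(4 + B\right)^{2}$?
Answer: $2526$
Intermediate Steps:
$Z{\left(B \right)} = \frac{\left(4 + B\right)^{2}}{9}$
$Z{\left(-22 \right)} - \left(-1\right) 2490 = \frac{\left(4 - 22\right)^{2}}{9} - \left(-1\right) 2490 = \frac{\left(-18\right)^{2}}{9} - -2490 = \frac{1}{9} \cdot 324 + 2490 = 36 + 2490 = 2526$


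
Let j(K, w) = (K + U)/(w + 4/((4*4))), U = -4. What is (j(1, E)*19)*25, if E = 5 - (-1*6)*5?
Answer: -1900/47 ≈ -40.426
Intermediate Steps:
E = 35 (E = 5 - (-6)*5 = 5 - 1*(-30) = 5 + 30 = 35)
j(K, w) = (-4 + K)/(1/4 + w) (j(K, w) = (K - 4)/(w + 4/((4*4))) = (-4 + K)/(w + 4/16) = (-4 + K)/(w + 4*(1/16)) = (-4 + K)/(w + 1/4) = (-4 + K)/(1/4 + w))
(j(1, E)*19)*25 = ((4*(-4 + 1)/(1 + 4*35))*19)*25 = ((4*(-3)/(1 + 140))*19)*25 = ((4*(-3)/141)*19)*25 = ((4*(1/141)*(-3))*19)*25 = -4/47*19*25 = -76/47*25 = -1900/47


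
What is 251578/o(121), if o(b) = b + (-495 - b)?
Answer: -251578/495 ≈ -508.24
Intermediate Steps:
o(b) = -495
251578/o(121) = 251578/(-495) = 251578*(-1/495) = -251578/495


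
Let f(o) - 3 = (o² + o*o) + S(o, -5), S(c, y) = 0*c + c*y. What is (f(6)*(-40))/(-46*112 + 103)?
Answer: 200/561 ≈ 0.35651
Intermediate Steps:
S(c, y) = c*y (S(c, y) = 0 + c*y = c*y)
f(o) = 3 - 5*o + 2*o² (f(o) = 3 + ((o² + o*o) + o*(-5)) = 3 + ((o² + o²) - 5*o) = 3 + (2*o² - 5*o) = 3 + (-5*o + 2*o²) = 3 - 5*o + 2*o²)
(f(6)*(-40))/(-46*112 + 103) = ((3 - 5*6 + 2*6²)*(-40))/(-46*112 + 103) = ((3 - 30 + 2*36)*(-40))/(-5152 + 103) = ((3 - 30 + 72)*(-40))/(-5049) = (45*(-40))*(-1/5049) = -1800*(-1/5049) = 200/561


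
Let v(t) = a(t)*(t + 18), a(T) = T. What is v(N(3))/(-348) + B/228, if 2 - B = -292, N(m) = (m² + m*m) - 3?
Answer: -293/2204 ≈ -0.13294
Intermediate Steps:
N(m) = -3 + 2*m² (N(m) = (m² + m²) - 3 = 2*m² - 3 = -3 + 2*m²)
B = 294 (B = 2 - 1*(-292) = 2 + 292 = 294)
v(t) = t*(18 + t) (v(t) = t*(t + 18) = t*(18 + t))
v(N(3))/(-348) + B/228 = ((-3 + 2*3²)*(18 + (-3 + 2*3²)))/(-348) + 294/228 = ((-3 + 2*9)*(18 + (-3 + 2*9)))*(-1/348) + 294*(1/228) = ((-3 + 18)*(18 + (-3 + 18)))*(-1/348) + 49/38 = (15*(18 + 15))*(-1/348) + 49/38 = (15*33)*(-1/348) + 49/38 = 495*(-1/348) + 49/38 = -165/116 + 49/38 = -293/2204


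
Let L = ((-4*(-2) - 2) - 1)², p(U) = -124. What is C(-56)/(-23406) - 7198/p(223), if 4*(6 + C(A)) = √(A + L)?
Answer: 14039761/241862 - I*√31/93624 ≈ 58.049 - 5.9469e-5*I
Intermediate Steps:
L = 25 (L = ((8 - 2) - 1)² = (6 - 1)² = 5² = 25)
C(A) = -6 + √(25 + A)/4 (C(A) = -6 + √(A + 25)/4 = -6 + √(25 + A)/4)
C(-56)/(-23406) - 7198/p(223) = (-6 + √(25 - 56)/4)/(-23406) - 7198/(-124) = (-6 + √(-31)/4)*(-1/23406) - 7198*(-1/124) = (-6 + (I*√31)/4)*(-1/23406) + 3599/62 = (-6 + I*√31/4)*(-1/23406) + 3599/62 = (1/3901 - I*√31/93624) + 3599/62 = 14039761/241862 - I*√31/93624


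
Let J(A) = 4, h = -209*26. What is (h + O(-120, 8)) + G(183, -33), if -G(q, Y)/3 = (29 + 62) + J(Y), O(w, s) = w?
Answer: -5839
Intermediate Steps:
h = -5434
G(q, Y) = -285 (G(q, Y) = -3*((29 + 62) + 4) = -3*(91 + 4) = -3*95 = -285)
(h + O(-120, 8)) + G(183, -33) = (-5434 - 120) - 285 = -5554 - 285 = -5839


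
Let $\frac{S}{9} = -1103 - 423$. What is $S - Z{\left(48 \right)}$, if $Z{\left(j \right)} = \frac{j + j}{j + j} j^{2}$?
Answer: $-16038$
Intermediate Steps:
$Z{\left(j \right)} = j^{2}$ ($Z{\left(j \right)} = \frac{2 j}{2 j} j^{2} = 2 j \frac{1}{2 j} j^{2} = 1 j^{2} = j^{2}$)
$S = -13734$ ($S = 9 \left(-1103 - 423\right) = 9 \left(-1526\right) = -13734$)
$S - Z{\left(48 \right)} = -13734 - 48^{2} = -13734 - 2304 = -16038$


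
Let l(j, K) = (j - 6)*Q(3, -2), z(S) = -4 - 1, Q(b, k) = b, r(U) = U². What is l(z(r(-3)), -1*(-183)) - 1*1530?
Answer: -1563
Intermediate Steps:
z(S) = -5
l(j, K) = -18 + 3*j (l(j, K) = (j - 6)*3 = (-6 + j)*3 = -18 + 3*j)
l(z(r(-3)), -1*(-183)) - 1*1530 = (-18 + 3*(-5)) - 1*1530 = (-18 - 15) - 1530 = -33 - 1530 = -1563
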